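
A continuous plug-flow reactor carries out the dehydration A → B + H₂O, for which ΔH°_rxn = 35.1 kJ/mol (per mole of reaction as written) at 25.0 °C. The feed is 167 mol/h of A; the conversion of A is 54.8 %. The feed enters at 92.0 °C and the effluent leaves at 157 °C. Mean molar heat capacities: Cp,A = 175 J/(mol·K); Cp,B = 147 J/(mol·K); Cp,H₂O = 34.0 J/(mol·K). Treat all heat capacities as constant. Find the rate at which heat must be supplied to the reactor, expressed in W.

Q_in = 1440 W

Extent of reaction ξ = 0.548 × 167 = 91.516 mol/h
Reaction term: ξ·ΔH°_rxn = 91.516 × 35.1 = 3212.2 kJ/h
Sensible, feed 92.0→25 °C: -1958.1 kJ/h
Outlet flows (mol/h): A 75.484, B 91.516, H₂O 91.516
Sensible, products 25→157 °C: 3930.2 kJ/h
Q = ΔH = 5184.3 kJ/h = 1.4401 kW
Heat supplied = 1440.1 W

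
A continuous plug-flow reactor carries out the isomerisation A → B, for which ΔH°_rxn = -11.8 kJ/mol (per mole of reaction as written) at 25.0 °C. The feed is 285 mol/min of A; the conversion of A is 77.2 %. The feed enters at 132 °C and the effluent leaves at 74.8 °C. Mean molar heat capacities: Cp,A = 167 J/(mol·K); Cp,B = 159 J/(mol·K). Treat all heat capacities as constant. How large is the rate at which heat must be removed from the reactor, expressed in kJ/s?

Q_out = 90.1 kJ/s

Extent of reaction ξ = 0.772 × 285 = 220.02 mol/min
Reaction term: ξ·ΔH°_rxn = 220.02 × -11.8 = -2596.2 kJ/min
Sensible, feed 132→25 °C: -5092.7 kJ/min
Outlet flows (mol/min): A 64.98, B 220.02
Sensible, products 25→74.8 °C: 2282.6 kJ/min
Q = ΔH = -5406.3 kJ/min = -90.105 kW
Heat removed = 90.105 kJ/s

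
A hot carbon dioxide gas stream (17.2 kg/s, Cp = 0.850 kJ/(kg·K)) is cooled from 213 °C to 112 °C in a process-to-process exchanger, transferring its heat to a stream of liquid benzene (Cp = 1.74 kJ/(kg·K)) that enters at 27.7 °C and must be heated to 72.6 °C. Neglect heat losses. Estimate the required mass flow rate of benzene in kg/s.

Heat released by hot stream: Q = 17.2 × 0.850 × (213 − 112) = 1476.6 kJ/s
Energy balance on cold side (adiabatic exchanger): Q = ṁ_c·Cp_c·(T_c,out − T_c,in)
ṁ_c = 1476.6 / [1.74 × (72.6 − 27.7)] = 18.9 kg/s

ṁ_c = 18.9 kg/s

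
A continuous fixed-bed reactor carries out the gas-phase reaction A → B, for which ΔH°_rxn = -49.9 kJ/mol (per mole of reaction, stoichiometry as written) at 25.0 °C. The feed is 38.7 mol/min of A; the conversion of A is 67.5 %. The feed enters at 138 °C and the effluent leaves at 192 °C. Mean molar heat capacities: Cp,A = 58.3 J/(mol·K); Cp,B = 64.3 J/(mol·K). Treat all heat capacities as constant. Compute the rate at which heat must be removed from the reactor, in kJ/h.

Extent of reaction ξ = 0.675 × 38.7 = 26.123 mol/min
Reaction term: ξ·ΔH°_rxn = 26.123 × -49.9 = -1303.5 kJ/min
Sensible, feed 138→25 °C: -254.95 kJ/min
Outlet flows (mol/min): A 12.578, B 26.123
Sensible, products 25→192 °C: 402.96 kJ/min
Q = ΔH = -1155.5 kJ/min = -19.258 kW
Heat removed = 69330 kJ/h

Q_out = 69300 kJ/h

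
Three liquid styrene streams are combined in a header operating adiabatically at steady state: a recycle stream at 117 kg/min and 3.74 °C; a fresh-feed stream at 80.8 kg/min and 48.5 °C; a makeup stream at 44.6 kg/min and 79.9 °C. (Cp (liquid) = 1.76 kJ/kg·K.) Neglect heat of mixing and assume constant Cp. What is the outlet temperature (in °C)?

Energy balance with Q = 0: Σ ṁᵢCp,ᵢ(T_out − Tᵢ) = 0
T_out = Σ ṁᵢCp,ᵢTᵢ / Σ ṁᵢCp,ᵢ
      = 13939 / 426.62 = 32.673 °C

T_out = 32.7 °C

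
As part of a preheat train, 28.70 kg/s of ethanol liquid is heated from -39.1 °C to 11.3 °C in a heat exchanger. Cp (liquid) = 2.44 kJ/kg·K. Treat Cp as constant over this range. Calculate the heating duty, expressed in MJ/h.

Q = 12700 MJ/h

Q = ṁ·Cp·ΔT = 28.70 × 2.44 × (11.3 − -39.1) = 3529.4 kJ/s
Heating duty = 12706 MJ/h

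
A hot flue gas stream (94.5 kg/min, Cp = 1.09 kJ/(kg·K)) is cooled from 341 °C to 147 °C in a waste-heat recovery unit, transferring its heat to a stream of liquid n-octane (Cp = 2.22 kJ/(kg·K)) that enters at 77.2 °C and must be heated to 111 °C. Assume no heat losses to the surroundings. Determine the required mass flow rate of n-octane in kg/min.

Heat released by hot stream: Q = 94.5 × 1.09 × (341 − 147) = 19983 kJ/min
Energy balance on cold side (adiabatic exchanger): Q = ṁ_c·Cp_c·(T_c,out − T_c,in)
ṁ_c = 19983 / [2.22 × (111 − 77.2)] = 266.31 kg/min

ṁ_c = 266 kg/min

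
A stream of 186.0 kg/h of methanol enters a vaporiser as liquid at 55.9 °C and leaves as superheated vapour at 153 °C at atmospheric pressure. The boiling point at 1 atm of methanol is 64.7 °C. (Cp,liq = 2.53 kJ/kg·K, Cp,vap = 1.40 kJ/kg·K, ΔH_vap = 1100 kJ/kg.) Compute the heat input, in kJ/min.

liquid 55.9→64.7 °C: 22.264 kJ/kg
vaporisation at 64.7 °C: 1100 kJ/kg
vapour 64.7→153 °C: 123.62 kJ/kg
Δh = 22.264 + 1100 + 123.62 = 1245.9 kJ/kg
Q = ṁ·Δh = 186.0 kg/h × 1245.9 kJ/kg = 231730 kJ/h
|Q| = 64.371 kW = 3862.2 kJ/min

Q = 3860 kJ/min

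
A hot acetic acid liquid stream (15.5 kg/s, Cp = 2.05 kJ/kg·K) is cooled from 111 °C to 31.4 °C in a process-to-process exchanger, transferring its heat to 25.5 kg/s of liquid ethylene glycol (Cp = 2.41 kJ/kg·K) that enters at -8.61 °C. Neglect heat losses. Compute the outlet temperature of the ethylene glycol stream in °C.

T_c,out = 32.5 °C

Heat released by hot stream: Q = 15.5 × 2.05 × (111 − 31.4) = 2529.3 kJ/s
Energy balance on cold side (adiabatic exchanger): Q = ṁ_c·Cp_c·(T_c,out − T_c,in)
T_c,out = -8.61 + 2529.3/(25.5 × 2.41) = 32.547 °C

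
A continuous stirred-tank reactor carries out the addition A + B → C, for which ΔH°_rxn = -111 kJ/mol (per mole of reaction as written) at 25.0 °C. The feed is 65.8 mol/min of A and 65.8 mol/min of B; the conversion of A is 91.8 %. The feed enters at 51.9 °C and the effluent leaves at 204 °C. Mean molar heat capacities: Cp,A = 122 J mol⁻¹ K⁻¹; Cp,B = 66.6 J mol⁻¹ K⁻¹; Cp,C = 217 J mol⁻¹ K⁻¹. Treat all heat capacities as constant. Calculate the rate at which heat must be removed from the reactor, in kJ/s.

Q_out = 75.2 kJ/s

Extent of reaction ξ = 0.918 × 65.8 = 60.404 mol/min
Reaction term: ξ·ΔH°_rxn = 60.404 × -111 = -6704.9 kJ/min
Sensible, feed 51.9→25 °C: -333.83 kJ/min
Outlet flows (mol/min): A 5.3956, B 5.3956, C 60.404
Sensible, products 25→204 °C: 2528.4 kJ/min
Q = ΔH = -4510.3 kJ/min = -75.171 kW
Heat removed = 75.171 kJ/s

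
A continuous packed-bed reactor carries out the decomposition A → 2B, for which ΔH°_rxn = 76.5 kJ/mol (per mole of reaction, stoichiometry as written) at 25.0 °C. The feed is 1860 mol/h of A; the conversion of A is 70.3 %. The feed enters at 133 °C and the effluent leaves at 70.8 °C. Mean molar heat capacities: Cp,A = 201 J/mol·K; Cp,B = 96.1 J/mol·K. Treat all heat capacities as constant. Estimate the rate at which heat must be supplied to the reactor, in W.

Q_in = 21200 W

Extent of reaction ξ = 0.703 × 1860 = 1307.6 mol/h
Reaction term: ξ·ΔH°_rxn = 1307.6 × 76.5 = 100030 kJ/h
Sensible, feed 133→25 °C: -40377 kJ/h
Outlet flows (mol/h): A 552.42, B 2615.2
Sensible, products 25→70.8 °C: 16596 kJ/h
Q = ΔH = 76249 kJ/h = 21.18 kW
Heat supplied = 21180 W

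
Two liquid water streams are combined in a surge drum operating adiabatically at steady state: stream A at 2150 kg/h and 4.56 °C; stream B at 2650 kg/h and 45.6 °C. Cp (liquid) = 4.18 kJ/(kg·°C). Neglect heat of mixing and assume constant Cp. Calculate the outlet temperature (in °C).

T_out = 27.2 °C

Adiabatic, steady state ⇒ Σ ṁᵢCp,ᵢ(T_out − Tᵢ) = 0
T_out = Σ ṁᵢCp,ᵢTᵢ / Σ ṁᵢCp,ᵢ
      = 546090 / 20064 = 27.218 °C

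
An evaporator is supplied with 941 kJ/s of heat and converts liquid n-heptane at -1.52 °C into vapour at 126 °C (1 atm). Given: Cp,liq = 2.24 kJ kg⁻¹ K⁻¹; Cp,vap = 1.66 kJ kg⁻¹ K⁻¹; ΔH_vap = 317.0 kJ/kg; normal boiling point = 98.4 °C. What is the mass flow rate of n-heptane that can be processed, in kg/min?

Δh = 2.24×(98.4−-1.52) + 317.0 + 1.66×(126−98.4) = 586.64 kJ/kg
Q = 941 kJ/s = 941 kJ/s = 56460 kJ/min
ṁ = Q/Δh = 56460 / 586.64 = 96.244 kg/min

ṁ = 96.2 kg/min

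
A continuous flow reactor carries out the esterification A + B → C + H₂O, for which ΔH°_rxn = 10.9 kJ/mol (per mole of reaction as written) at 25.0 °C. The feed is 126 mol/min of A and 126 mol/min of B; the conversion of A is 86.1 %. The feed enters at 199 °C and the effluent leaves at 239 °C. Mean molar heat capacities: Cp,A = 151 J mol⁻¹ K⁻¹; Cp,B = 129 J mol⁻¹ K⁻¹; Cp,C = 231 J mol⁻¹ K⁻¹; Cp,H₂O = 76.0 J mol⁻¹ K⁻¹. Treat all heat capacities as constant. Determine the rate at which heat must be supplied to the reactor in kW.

Extent of reaction ξ = 0.861 × 126 = 108.49 mol/min
Reaction term: ξ·ΔH°_rxn = 108.49 × 10.9 = 1182.5 kJ/min
Sensible, feed 199→25 °C: -6138.7 kJ/min
Outlet flows (mol/min): A 17.514, B 17.514, C 108.49, H₂O 108.49
Sensible, products 25→239 °C: 8176.8 kJ/min
Q = ΔH = 3220.5 kJ/min = 53.675 kW
Heat supplied = 53.675 kW

Q_in = 53.7 kW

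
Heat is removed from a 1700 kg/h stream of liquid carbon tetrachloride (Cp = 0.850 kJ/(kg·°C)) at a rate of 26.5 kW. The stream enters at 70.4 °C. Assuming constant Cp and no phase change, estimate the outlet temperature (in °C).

T_out = 4.38 °C

Q = 26.5 kW = 95400 kJ/h
ΔT = Q/(ṁ·Cp) = 95400/(1700×0.850) = 66.021 K
T_out = 70.4 − 66.021 = 4.3792 °C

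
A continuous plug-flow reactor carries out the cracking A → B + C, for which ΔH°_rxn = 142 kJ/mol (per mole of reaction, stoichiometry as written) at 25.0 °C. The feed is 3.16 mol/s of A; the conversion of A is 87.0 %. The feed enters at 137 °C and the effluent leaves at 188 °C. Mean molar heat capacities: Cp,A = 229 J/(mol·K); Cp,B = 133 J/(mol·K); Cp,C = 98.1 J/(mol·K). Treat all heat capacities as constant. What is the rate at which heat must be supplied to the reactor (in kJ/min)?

Q_in = 25700 kJ/min

Extent of reaction ξ = 0.870 × 3.16 = 2.7492 mol/s
Reaction term: ξ·ΔH°_rxn = 2.7492 × 142 = 390.39 kJ/s
Sensible, feed 137→25 °C: -81.048 kJ/s
Outlet flows (mol/s): A 0.4108, B 2.7492, C 2.7492
Sensible, products 25→188 °C: 118.89 kJ/s
Q = ΔH = 428.23 kJ/s = 428.23 kW
Heat supplied = 25694 kJ/min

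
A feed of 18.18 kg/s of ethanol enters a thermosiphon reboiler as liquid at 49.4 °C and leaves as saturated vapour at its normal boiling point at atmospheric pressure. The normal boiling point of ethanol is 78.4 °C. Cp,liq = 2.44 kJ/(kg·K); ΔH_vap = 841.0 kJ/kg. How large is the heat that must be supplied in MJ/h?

liquid 49.4→78.4 °C: 70.76 kJ/kg
vaporisation at 78.4 °C: 841 kJ/kg
Δh = 70.76 + 841 = 911.76 kJ/kg
Q = ṁ·Δh = 18.18 kg/s × 911.76 kJ/kg = 16576 kJ/s
|Q| = 16576 kW = 59673 MJ/h

Q = 59700 MJ/h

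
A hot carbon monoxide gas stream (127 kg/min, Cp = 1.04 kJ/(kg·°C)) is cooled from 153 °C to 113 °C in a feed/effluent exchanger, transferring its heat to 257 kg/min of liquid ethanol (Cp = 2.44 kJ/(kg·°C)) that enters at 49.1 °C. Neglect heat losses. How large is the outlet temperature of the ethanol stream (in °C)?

Heat released by hot stream: Q = 127 × 1.04 × (153 − 113) = 5283.2 kJ/min
Energy balance on cold side (adiabatic exchanger): Q = ṁ_c·Cp_c·(T_c,out − T_c,in)
T_c,out = 49.1 + 5283.2/(257 × 2.44) = 57.525 °C

T_c,out = 57.5 °C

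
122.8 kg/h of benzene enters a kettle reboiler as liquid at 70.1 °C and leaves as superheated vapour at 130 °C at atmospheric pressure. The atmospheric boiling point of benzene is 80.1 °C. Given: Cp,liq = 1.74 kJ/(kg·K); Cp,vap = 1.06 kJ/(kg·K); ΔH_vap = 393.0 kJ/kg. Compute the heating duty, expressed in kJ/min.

Q = 948 kJ/min

liquid 70.1→80.1 °C: 17.4 kJ/kg
vaporisation at 80.1 °C: 393 kJ/kg
vapour 80.1→130 °C: 52.894 kJ/kg
Δh = 17.4 + 393 + 52.894 = 463.29 kJ/kg
Q = ṁ·Δh = 122.8 kg/h × 463.29 kJ/kg = 56893 kJ/h
|Q| = 15.803 kW = 948.21 kJ/min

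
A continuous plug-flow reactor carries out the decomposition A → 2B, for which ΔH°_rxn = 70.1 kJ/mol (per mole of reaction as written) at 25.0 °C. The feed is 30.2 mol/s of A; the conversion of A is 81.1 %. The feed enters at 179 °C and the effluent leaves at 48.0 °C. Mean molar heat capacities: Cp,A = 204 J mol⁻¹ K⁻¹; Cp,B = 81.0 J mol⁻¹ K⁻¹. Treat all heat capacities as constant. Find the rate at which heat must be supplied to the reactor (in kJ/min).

Extent of reaction ξ = 0.811 × 30.2 = 24.492 mol/s
Reaction term: ξ·ΔH°_rxn = 24.492 × 70.1 = 1716.9 kJ/s
Sensible, feed 179→25 °C: -948.76 kJ/s
Outlet flows (mol/s): A 5.7078, B 48.984
Sensible, products 25→48.0 °C: 118.04 kJ/s
Q = ΔH = 886.18 kJ/s = 886.18 kW
Heat supplied = 53171 kJ/min

Q_in = 53200 kJ/min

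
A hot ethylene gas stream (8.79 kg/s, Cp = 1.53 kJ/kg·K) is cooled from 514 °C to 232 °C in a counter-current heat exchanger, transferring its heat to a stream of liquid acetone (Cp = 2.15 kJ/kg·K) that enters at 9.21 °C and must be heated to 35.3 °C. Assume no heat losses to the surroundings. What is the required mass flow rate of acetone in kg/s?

ṁ_c = 67.6 kg/s

Heat released by hot stream: Q = 8.79 × 1.53 × (514 − 232) = 3792.5 kJ/s
Energy balance on cold side (adiabatic exchanger): Q = ṁ_c·Cp_c·(T_c,out − T_c,in)
ṁ_c = 3792.5 / [2.15 × (35.3 − 9.21)] = 67.611 kg/s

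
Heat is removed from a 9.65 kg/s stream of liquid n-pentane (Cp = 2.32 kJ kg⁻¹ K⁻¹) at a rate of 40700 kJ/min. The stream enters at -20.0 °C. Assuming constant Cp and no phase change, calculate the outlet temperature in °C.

Q = 40700 kJ/min = 678.33 kJ/s
ΔT = Q/(ṁ·Cp) = 678.33/(9.65×2.32) = 30.299 K
T_out = -20.0 − 30.299 = -50.299 °C

T_out = -50.3 °C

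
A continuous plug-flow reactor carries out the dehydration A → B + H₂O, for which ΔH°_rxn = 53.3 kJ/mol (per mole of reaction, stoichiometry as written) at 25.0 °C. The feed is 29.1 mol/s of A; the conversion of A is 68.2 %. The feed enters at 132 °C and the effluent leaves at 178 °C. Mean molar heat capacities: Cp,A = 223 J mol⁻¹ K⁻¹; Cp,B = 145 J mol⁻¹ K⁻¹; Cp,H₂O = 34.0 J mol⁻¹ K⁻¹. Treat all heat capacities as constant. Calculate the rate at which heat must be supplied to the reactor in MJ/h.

Q_in = 4400 MJ/h

Extent of reaction ξ = 0.682 × 29.1 = 19.846 mol/s
Reaction term: ξ·ΔH°_rxn = 19.846 × 53.3 = 1057.8 kJ/s
Sensible, feed 132→25 °C: -694.36 kJ/s
Outlet flows (mol/s): A 9.2538, B 19.846, H₂O 19.846
Sensible, products 25→178 °C: 859.26 kJ/s
Q = ΔH = 1222.7 kJ/s = 1222.7 kW
Heat supplied = 4401.7 MJ/h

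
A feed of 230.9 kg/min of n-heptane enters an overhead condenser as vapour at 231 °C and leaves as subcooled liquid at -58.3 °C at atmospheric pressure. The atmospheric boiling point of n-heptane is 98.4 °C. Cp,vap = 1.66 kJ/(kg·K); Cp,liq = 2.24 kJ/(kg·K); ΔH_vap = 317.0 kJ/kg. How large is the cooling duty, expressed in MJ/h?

Q_c = 12300 MJ/h

vapour 231→98.4 °C: -220.12 kJ/kg
condensation at 98.4 °C: -317 kJ/kg
liquid 98.4→-58.3 °C: -351.01 kJ/kg
Δh = -220.12 + -317 + -351.01 = -888.12 kJ/kg
Q = ṁ·Δh = 230.9 kg/min × -888.12 kJ/kg = -205070 kJ/min
|Q| = 3417.8 kW = 12304 MJ/h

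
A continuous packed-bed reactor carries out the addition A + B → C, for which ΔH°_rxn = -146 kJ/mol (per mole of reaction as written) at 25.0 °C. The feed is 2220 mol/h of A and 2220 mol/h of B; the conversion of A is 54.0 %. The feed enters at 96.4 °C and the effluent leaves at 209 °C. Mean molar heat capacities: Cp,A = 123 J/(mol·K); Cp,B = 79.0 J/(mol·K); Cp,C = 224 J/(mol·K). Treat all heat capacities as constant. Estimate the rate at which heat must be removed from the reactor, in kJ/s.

Extent of reaction ξ = 0.540 × 2220 = 1198.8 mol/h
Reaction term: ξ·ΔH°_rxn = 1198.8 × -146 = -175020 kJ/h
Sensible, feed 96.4→25 °C: -32019 kJ/h
Outlet flows (mol/h): A 1021.2, B 1021.2, C 1198.8
Sensible, products 25→209 °C: 87366 kJ/h
Q = ΔH = -119680 kJ/h = -33.244 kW
Heat removed = 33.244 kJ/s

Q_out = 33.2 kJ/s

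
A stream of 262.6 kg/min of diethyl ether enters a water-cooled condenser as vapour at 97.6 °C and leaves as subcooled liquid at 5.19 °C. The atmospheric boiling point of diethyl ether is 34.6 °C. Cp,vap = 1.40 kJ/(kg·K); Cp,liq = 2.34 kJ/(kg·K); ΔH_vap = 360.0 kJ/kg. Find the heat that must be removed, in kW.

Q_c = 2260 kW

vapour 97.6→34.6 °C: -88.2 kJ/kg
condensation at 34.6 °C: -360 kJ/kg
liquid 34.6→5.19 °C: -68.819 kJ/kg
Δh = -88.2 + -360 + -68.819 = -517.02 kJ/kg
Q = ṁ·Δh = 262.6 kg/min × -517.02 kJ/kg = -135770 kJ/min
|Q| = 2262.8 kW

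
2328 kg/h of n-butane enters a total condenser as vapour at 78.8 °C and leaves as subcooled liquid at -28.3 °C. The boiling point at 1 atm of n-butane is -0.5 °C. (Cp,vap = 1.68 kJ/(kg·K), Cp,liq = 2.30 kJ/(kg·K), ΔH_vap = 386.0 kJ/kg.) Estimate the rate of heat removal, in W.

Q_c = 377000 W

vapour 78.8→-0.5 °C: -133.22 kJ/kg
condensation at -0.5 °C: -386 kJ/kg
liquid -0.5→-28.3 °C: -63.94 kJ/kg
Δh = -133.22 + -386 + -63.94 = -583.16 kJ/kg
Q = ṁ·Δh = 2328 kg/h × -583.16 kJ/kg = -1.3576e+06 kJ/h
|Q| = 377.11 kW = 377110 W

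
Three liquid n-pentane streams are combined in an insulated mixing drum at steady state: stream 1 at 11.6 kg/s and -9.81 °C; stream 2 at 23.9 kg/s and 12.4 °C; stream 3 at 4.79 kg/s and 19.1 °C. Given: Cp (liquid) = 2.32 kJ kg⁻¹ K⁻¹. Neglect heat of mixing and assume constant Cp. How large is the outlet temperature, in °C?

No heat crosses the boundary, so H_out = H_in.
Σ ṁᵢCp,ᵢTᵢ = 11.6×2.32×-9.81 + 23.9×2.32×12.4 + 4.79×2.32×19.1 = 635.8
Σ ṁᵢCp,ᵢ = 11.6×2.32 + 23.9×2.32 + 4.79×2.32 = 93.473
T_out = 635.8 / 93.473 = 6.802 °C

T_out = 6.80 °C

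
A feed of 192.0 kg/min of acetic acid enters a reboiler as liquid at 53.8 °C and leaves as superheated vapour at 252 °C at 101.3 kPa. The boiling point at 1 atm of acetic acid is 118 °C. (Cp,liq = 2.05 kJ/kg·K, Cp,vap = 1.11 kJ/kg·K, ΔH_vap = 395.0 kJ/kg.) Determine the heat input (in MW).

Q = 2.16 MW

liquid 53.8→118 °C: 131.61 kJ/kg
vaporisation at 118 °C: 395 kJ/kg
vapour 118→252 °C: 148.74 kJ/kg
Δh = 131.61 + 395 + 148.74 = 675.35 kJ/kg
Q = ṁ·Δh = 192.0 kg/min × 675.35 kJ/kg = 129670 kJ/min
|Q| = 2161.1 kW = 2.1611 MW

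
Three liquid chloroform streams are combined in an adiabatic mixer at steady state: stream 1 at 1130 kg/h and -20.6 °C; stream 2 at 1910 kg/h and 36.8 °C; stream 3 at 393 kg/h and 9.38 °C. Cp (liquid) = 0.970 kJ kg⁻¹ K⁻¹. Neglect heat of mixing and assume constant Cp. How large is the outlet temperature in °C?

Adiabatic, steady state ⇒ Σ ṁᵢCp,ᵢ(T_out − Tᵢ) = 0
Σ ṁᵢCp,ᵢTᵢ = 1130×0.970×-20.6 + 1910×0.970×36.8 + 393×0.970×9.38 = 49175
Σ ṁᵢCp,ᵢ = 1130×0.970 + 1910×0.970 + 393×0.970 = 3330
T_out = 49175 / 3330 = 14.767 °C

T_out = 14.8 °C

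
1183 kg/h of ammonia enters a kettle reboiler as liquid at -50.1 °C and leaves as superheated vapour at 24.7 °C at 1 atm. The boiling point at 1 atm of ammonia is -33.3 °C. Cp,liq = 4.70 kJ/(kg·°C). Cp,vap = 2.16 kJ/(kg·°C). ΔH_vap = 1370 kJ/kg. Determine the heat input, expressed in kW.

liquid -50.1→-33.3 °C: 78.96 kJ/kg
vaporisation at -33.3 °C: 1370 kJ/kg
vapour -33.3→24.7 °C: 125.28 kJ/kg
Δh = 78.96 + 1370 + 125.28 = 1574.2 kJ/kg
Q = ṁ·Δh = 1183 kg/h × 1574.2 kJ/kg = 1.8623e+06 kJ/h
|Q| = 517.31 kW

Q = 517 kW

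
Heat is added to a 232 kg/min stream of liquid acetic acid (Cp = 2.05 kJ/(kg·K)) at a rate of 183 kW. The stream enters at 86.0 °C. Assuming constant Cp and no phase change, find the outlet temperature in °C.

T_out = 109 °C

Q = 183 kW = 10980 kJ/min
ΔT = Q/(ṁ·Cp) = 10980/(232×2.05) = 23.087 K
T_out = 86.0 + 23.087 = 109.09 °C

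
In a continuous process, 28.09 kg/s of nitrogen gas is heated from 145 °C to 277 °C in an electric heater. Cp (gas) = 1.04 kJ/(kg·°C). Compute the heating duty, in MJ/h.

Q = ṁ·Cp·ΔT = 28.09 × 1.04 × (277 − 145) = 3856.2 kJ/s
Heating duty = 13882 MJ/h

Q = 13900 MJ/h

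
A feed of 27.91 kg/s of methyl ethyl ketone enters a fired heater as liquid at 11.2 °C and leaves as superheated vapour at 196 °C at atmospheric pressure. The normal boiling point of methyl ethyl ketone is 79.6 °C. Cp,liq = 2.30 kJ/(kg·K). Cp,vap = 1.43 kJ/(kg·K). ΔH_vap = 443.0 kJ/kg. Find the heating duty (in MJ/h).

liquid 11.2→79.6 °C: 157.32 kJ/kg
vaporisation at 79.6 °C: 443 kJ/kg
vapour 79.6→196 °C: 166.45 kJ/kg
Δh = 157.32 + 443 + 166.45 = 766.77 kJ/kg
Q = ṁ·Δh = 27.91 kg/s × 766.77 kJ/kg = 21401 kJ/s
|Q| = 21401 kW = 77042 MJ/h

Q = 77000 MJ/h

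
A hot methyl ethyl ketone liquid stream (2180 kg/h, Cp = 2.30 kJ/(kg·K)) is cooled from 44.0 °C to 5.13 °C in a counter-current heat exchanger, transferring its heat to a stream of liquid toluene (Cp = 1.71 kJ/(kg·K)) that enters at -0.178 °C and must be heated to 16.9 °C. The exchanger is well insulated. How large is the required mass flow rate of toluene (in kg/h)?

ṁ_c = 6670 kg/h

Heat released by hot stream: Q = 2180 × 2.30 × (44.0 − 5.13) = 194890 kJ/h
Energy balance on cold side (adiabatic exchanger): Q = ṁ_c·Cp_c·(T_c,out − T_c,in)
ṁ_c = 194890 / [1.71 × (16.9 − -0.178)] = 6673.7 kg/h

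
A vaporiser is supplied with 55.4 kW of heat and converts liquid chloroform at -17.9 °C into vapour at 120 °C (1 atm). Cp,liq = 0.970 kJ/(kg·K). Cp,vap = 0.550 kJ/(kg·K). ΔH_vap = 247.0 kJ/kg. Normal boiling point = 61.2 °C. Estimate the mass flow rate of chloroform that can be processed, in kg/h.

ṁ = 560 kg/h

Δh = 0.970×(61.2−-17.9) + 247.0 + 0.550×(120−61.2) = 356.07 kJ/kg
Q = 55.4 kW = 55.4 kJ/s = 199440 kJ/h
ṁ = Q/Δh = 199440 / 356.07 = 560.12 kg/h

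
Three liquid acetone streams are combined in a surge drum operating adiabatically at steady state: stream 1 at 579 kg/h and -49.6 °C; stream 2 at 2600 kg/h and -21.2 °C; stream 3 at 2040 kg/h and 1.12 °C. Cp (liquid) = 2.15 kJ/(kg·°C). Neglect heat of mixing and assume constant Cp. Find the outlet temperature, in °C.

T_out = -15.6 °C

Energy balance with Q = 0: Σ ṁᵢCp,ᵢ(T_out − Tᵢ) = 0
Σ ṁᵢCp,ᵢTᵢ = 579×2.15×-49.6 + 2600×2.15×-21.2 + 2040×2.15×1.12 = -175340
Σ ṁᵢCp,ᵢ = 579×2.15 + 2600×2.15 + 2040×2.15 = 11221
T_out = -175340 / 11221 = -15.626 °C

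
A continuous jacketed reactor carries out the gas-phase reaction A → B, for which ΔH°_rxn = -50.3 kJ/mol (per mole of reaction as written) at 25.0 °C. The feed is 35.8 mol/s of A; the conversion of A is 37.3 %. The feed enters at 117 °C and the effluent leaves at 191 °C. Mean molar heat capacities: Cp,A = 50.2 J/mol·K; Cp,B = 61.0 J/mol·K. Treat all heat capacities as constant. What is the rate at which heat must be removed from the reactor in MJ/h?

Extent of reaction ξ = 0.373 × 35.8 = 13.353 mol/s
Reaction term: ξ·ΔH°_rxn = 13.353 × -50.3 = -671.68 kJ/s
Sensible, feed 117→25 °C: -165.34 kJ/s
Outlet flows (mol/s): A 22.447, B 13.353
Sensible, products 25→191 °C: 322.27 kJ/s
Q = ΔH = -514.75 kJ/s = -514.75 kW
Heat removed = 1853.1 MJ/h

Q_out = 1850 MJ/h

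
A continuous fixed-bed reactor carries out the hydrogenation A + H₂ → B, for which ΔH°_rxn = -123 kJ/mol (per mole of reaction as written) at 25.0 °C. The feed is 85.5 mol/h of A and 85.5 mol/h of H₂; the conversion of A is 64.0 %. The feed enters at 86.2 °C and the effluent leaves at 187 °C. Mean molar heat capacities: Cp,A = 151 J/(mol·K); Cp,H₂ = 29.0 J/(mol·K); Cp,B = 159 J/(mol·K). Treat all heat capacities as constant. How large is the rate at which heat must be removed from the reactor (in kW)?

Q_out = 1.49 kW

Extent of reaction ξ = 0.640 × 85.5 = 54.72 mol/h
Reaction term: ξ·ΔH°_rxn = 54.72 × -123 = -6730.6 kJ/h
Sensible, feed 86.2→25 °C: -941.87 kJ/h
Outlet flows (mol/h): A 30.78, H₂ 30.78, B 54.72
Sensible, products 25→187 °C: 2307 kJ/h
Q = ΔH = -5365.4 kJ/h = -1.4904 kW
Heat removed = 1.4904 kW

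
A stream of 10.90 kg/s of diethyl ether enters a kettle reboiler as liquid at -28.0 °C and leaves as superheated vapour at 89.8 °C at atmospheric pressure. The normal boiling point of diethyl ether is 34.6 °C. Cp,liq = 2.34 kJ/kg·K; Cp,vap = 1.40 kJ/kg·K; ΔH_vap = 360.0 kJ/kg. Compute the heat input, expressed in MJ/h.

liquid -28.0→34.6 °C: 146.48 kJ/kg
vaporisation at 34.6 °C: 360 kJ/kg
vapour 34.6→89.8 °C: 77.28 kJ/kg
Δh = 146.48 + 360 + 77.28 = 583.76 kJ/kg
Q = ṁ·Δh = 10.90 kg/s × 583.76 kJ/kg = 6363 kJ/s
|Q| = 6363 kW = 22907 MJ/h

Q = 22900 MJ/h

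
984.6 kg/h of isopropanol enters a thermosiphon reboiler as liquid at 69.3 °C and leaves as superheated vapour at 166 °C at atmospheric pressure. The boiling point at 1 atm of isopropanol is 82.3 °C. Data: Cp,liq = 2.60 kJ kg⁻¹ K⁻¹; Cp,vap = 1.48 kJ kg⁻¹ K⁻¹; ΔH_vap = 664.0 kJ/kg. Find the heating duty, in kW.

Q = 225 kW

liquid 69.3→82.3 °C: 33.8 kJ/kg
vaporisation at 82.3 °C: 664 kJ/kg
vapour 82.3→166 °C: 123.88 kJ/kg
Δh = 33.8 + 664 + 123.88 = 821.68 kJ/kg
Q = ṁ·Δh = 984.6 kg/h × 821.68 kJ/kg = 809020 kJ/h
|Q| = 224.73 kW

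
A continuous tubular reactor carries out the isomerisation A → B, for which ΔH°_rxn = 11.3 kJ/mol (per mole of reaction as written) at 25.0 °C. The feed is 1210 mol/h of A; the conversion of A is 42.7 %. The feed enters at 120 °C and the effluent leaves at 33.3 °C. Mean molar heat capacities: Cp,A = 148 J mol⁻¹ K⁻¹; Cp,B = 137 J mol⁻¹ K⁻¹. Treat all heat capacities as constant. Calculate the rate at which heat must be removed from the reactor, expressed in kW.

Q_out = 2.70 kW

Extent of reaction ξ = 0.427 × 1210 = 516.67 mol/h
Reaction term: ξ·ΔH°_rxn = 516.67 × 11.3 = 5838.4 kJ/h
Sensible, feed 120→25 °C: -17013 kJ/h
Outlet flows (mol/h): A 693.33, B 516.67
Sensible, products 25→33.3 °C: 1439.2 kJ/h
Q = ΔH = -9735 kJ/h = -2.7042 kW
Heat removed = 2.7042 kW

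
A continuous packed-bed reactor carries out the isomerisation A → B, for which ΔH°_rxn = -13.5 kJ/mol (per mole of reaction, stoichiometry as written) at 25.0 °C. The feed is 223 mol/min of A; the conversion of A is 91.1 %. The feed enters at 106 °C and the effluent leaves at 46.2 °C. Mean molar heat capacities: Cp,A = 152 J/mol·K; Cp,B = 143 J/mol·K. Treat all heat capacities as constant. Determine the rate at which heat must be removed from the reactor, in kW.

Q_out = 80.1 kW

Extent of reaction ξ = 0.911 × 223 = 203.15 mol/min
Reaction term: ξ·ΔH°_rxn = 203.15 × -13.5 = -2742.6 kJ/min
Sensible, feed 106→25 °C: -2745.6 kJ/min
Outlet flows (mol/min): A 19.847, B 203.15
Sensible, products 25→46.2 °C: 679.83 kJ/min
Q = ΔH = -4808.3 kJ/min = -80.138 kW
Heat removed = 80.138 kW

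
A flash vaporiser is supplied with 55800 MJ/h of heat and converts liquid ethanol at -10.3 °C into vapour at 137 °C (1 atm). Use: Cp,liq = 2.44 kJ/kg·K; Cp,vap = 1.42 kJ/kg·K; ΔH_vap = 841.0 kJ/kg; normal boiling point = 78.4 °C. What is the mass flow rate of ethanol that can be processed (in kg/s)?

ṁ = 13.6 kg/s

Δh = 2.44×(78.4−-10.3) + 841.0 + 1.42×(137−78.4) = 1140.6 kJ/kg
Q = 55800 MJ/h = 15500 kJ/s = 15500 kJ/s
ṁ = Q/Δh = 15500 / 1140.6 = 13.589 kg/s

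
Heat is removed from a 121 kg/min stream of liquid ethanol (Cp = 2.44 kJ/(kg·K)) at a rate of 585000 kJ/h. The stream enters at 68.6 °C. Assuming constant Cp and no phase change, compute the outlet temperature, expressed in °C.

T_out = 35.6 °C

Q = 585000 kJ/h = 9750 kJ/min
ΔT = Q/(ṁ·Cp) = 9750/(121×2.44) = 33.024 K
T_out = 68.6 − 33.024 = 35.576 °C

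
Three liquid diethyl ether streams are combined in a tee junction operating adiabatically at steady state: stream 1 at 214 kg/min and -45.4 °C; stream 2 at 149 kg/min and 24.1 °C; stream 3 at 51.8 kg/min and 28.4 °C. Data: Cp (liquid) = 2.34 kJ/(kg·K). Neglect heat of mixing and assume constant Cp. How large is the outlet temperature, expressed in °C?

Energy balance with Q = 0: Σ ṁᵢCp,ᵢ(T_out − Tᵢ) = 0
Σ ṁᵢCp,ᵢTᵢ = 214×2.34×-45.4 + 149×2.34×24.1 + 51.8×2.34×28.4 = -10889
Σ ṁᵢCp,ᵢ = 214×2.34 + 149×2.34 + 51.8×2.34 = 970.63
T_out = -10889 / 970.63 = -11.219 °C

T_out = -11.2 °C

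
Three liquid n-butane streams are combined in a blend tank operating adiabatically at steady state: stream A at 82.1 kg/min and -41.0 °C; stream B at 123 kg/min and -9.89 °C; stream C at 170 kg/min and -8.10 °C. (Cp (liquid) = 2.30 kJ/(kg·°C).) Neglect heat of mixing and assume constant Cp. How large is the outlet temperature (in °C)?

No heat crosses the boundary, so H_out = H_in.
Σ ṁᵢCp,ᵢTᵢ = 82.1×2.30×-41.0 + 123×2.30×-9.89 + 170×2.30×-8.10 = -13707
Σ ṁᵢCp,ᵢ = 82.1×2.30 + 123×2.30 + 170×2.30 = 862.73
T_out = -13707 / 862.73 = -15.888 °C

T_out = -15.9 °C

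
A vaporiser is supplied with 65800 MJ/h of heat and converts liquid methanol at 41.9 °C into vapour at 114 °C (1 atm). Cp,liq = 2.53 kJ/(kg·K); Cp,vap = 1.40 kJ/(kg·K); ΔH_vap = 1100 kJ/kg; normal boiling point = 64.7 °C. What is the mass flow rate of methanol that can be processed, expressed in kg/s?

Δh = 2.53×(64.7−41.9) + 1100 + 1.40×(114−64.7) = 1226.7 kJ/kg
Q = 65800 MJ/h = 18278 kJ/s = 18278 kJ/s
ṁ = Q/Δh = 18278 / 1226.7 = 14.9 kg/s

ṁ = 14.9 kg/s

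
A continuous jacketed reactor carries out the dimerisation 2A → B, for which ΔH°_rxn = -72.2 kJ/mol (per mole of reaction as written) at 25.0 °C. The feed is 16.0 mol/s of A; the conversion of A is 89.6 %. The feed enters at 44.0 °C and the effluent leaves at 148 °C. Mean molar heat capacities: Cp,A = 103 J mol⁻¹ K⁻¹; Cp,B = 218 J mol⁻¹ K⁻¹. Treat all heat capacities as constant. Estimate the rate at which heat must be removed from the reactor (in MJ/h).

Q_out = 1210 MJ/h

Extent of reaction ξ = 0.896 × 16.0 / 2 = 7.168 mol/s
Reaction term: ξ·ΔH°_rxn = 7.168 × -72.2 = -517.53 kJ/s
Sensible, feed 44.0→25 °C: -31.312 kJ/s
Outlet flows (mol/s): A 1.664, B 7.168
Sensible, products 25→148 °C: 213.28 kJ/s
Q = ΔH = -335.56 kJ/s = -335.56 kW
Heat removed = 1208 MJ/h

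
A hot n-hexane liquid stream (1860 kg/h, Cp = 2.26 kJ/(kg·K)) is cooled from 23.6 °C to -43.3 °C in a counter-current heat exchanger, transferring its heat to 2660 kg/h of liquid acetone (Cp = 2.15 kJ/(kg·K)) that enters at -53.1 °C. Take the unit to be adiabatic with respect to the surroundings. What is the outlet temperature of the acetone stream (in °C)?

T_c,out = -3.93 °C

Heat released by hot stream: Q = 1860 × 2.26 × (23.6 − -43.3) = 281220 kJ/h
Energy balance on cold side (adiabatic exchanger): Q = ṁ_c·Cp_c·(T_c,out − T_c,in)
T_c,out = -53.1 + 281220/(2660 × 2.15) = -3.9269 °C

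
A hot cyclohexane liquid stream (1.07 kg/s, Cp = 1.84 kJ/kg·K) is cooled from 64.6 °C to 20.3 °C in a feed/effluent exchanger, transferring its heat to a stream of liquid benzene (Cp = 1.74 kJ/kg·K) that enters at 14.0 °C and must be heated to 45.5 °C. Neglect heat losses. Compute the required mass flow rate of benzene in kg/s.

ṁ_c = 1.59 kg/s

Heat released by hot stream: Q = 1.07 × 1.84 × (64.6 − 20.3) = 87.218 kJ/s
Energy balance on cold side (adiabatic exchanger): Q = ṁ_c·Cp_c·(T_c,out − T_c,in)
ṁ_c = 87.218 / [1.74 × (45.5 − 14.0)] = 1.5913 kg/s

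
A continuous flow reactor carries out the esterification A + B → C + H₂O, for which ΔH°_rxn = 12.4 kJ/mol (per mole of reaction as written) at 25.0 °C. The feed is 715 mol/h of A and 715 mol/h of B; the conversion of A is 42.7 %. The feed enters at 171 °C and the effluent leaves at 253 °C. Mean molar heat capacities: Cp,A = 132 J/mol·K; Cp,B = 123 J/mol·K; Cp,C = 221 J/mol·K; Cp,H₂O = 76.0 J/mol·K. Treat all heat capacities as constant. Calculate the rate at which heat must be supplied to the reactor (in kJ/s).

Extent of reaction ξ = 0.427 × 715 = 305.31 mol/h
Reaction term: ξ·ΔH°_rxn = 305.31 × 12.4 = 3785.8 kJ/h
Sensible, feed 171→25 °C: -26619 kJ/h
Outlet flows (mol/h): A 409.69, B 409.69, C 305.31, H₂O 305.31
Sensible, products 25→253 °C: 44494 kJ/h
Q = ΔH = 21660 kJ/h = 6.0167 kW
Heat supplied = 6.0167 kJ/s

Q_in = 6.02 kJ/s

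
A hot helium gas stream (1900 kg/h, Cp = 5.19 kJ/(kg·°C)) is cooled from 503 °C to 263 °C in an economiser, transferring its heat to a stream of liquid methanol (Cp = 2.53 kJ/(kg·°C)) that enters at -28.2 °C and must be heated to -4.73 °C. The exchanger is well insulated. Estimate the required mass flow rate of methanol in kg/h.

Heat released by hot stream: Q = 1900 × 5.19 × (503 − 263) = 2.3666e+06 kJ/h
Energy balance on cold side (adiabatic exchanger): Q = ṁ_c·Cp_c·(T_c,out − T_c,in)
ṁ_c = 2.3666e+06 / [2.53 × (-4.73 − -28.2)] = 39856 kg/h

ṁ_c = 39900 kg/h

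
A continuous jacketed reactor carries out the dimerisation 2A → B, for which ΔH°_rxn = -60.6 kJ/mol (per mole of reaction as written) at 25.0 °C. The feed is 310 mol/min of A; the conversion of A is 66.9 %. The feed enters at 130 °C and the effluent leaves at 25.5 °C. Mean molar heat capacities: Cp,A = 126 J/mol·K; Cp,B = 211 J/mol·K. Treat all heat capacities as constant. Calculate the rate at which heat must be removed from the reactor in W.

Q_out = 173000 W

Extent of reaction ξ = 0.669 × 310 / 2 = 103.7 mol/min
Reaction term: ξ·ΔH°_rxn = 103.7 × -60.6 = -6283.9 kJ/min
Sensible, feed 130→25 °C: -4101.3 kJ/min
Outlet flows (mol/min): A 102.61, B 103.7
Sensible, products 25→25.5 °C: 17.404 kJ/min
Q = ΔH = -10368 kJ/min = -172.8 kW
Heat removed = 172800 W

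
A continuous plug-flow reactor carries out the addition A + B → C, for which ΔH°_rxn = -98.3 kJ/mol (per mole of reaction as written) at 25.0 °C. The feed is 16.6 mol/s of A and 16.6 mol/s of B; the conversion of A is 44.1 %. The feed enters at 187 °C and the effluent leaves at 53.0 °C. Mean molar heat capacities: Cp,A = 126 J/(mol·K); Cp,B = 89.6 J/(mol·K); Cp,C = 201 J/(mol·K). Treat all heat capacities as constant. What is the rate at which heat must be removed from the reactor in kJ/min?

Extent of reaction ξ = 0.441 × 16.6 = 7.3206 mol/s
Reaction term: ξ·ΔH°_rxn = 7.3206 × -98.3 = -719.61 kJ/s
Sensible, feed 187→25 °C: -579.79 kJ/s
Outlet flows (mol/s): A 9.2794, B 9.2794, C 7.3206
Sensible, products 25→53.0 °C: 97.218 kJ/s
Q = ΔH = -1202.2 kJ/s = -1202.2 kW
Heat removed = 72131 kJ/min

Q_out = 72100 kJ/min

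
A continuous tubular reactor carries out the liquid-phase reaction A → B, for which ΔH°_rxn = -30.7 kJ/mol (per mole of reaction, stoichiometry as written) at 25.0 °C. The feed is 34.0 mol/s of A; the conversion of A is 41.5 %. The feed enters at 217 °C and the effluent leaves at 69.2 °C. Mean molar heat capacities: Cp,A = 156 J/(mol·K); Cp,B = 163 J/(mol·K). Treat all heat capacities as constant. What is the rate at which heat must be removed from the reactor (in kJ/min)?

Q_out = 72800 kJ/min

Extent of reaction ξ = 0.415 × 34.0 = 14.11 mol/s
Reaction term: ξ·ΔH°_rxn = 14.11 × -30.7 = -433.18 kJ/s
Sensible, feed 217→25 °C: -1018.4 kJ/s
Outlet flows (mol/s): A 19.89, B 14.11
Sensible, products 25→69.2 °C: 238.8 kJ/s
Q = ΔH = -1212.7 kJ/s = -1212.7 kW
Heat removed = 72765 kJ/min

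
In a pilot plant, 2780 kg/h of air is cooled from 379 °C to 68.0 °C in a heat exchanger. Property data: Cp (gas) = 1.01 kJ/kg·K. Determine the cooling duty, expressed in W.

Q = ṁ·Cp·ΔT = 2780 × 1.01 × (68.0 − 379) = -873230 kJ/h
Converting: 873230 / 3600 s = 242.56 kW
Cooling duty = 242560 W

Q_c = 243000 W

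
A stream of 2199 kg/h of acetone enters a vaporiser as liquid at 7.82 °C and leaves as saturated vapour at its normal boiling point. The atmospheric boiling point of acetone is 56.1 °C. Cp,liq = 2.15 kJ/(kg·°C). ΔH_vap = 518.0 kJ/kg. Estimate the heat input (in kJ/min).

Q = 22800 kJ/min

liquid 7.82→56.1 °C: 103.8 kJ/kg
vaporisation at 56.1 °C: 518 kJ/kg
Δh = 103.8 + 518 = 621.8 kJ/kg
Q = ṁ·Δh = 2199 kg/h × 621.8 kJ/kg = 1.3673e+06 kJ/h
|Q| = 379.82 kW = 22789 kJ/min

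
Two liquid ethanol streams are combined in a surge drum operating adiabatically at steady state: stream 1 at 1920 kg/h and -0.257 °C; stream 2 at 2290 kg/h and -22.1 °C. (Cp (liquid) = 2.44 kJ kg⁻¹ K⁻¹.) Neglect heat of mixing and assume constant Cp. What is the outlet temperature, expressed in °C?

T_out = -12.1 °C

No heat crosses the boundary, so H_out = H_in.
T_out = Σ ṁᵢCp,ᵢTᵢ / Σ ṁᵢCp,ᵢ
      = -124690 / 10272 = -12.138 °C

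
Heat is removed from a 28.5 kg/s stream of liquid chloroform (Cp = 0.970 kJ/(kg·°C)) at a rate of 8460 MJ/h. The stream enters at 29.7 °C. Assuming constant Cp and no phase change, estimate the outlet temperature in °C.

Q = 8460 MJ/h = 2350 kJ/s
ΔT = Q/(ṁ·Cp) = 2350/(28.5×0.970) = 85.006 K
T_out = 29.7 − 85.006 = -55.306 °C

T_out = -55.3 °C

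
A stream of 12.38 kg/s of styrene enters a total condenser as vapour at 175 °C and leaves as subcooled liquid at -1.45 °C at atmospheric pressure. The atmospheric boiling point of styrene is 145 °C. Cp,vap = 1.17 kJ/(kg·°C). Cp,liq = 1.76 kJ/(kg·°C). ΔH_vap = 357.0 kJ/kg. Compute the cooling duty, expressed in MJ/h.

vapour 175→145 °C: -35.1 kJ/kg
condensation at 145 °C: -357 kJ/kg
liquid 145→-1.45 °C: -257.75 kJ/kg
Δh = -35.1 + -357 + -257.75 = -649.85 kJ/kg
Q = ṁ·Δh = 12.38 kg/s × -649.85 kJ/kg = -8045.2 kJ/s
|Q| = 8045.2 kW = 28963 MJ/h

Q_c = 29000 MJ/h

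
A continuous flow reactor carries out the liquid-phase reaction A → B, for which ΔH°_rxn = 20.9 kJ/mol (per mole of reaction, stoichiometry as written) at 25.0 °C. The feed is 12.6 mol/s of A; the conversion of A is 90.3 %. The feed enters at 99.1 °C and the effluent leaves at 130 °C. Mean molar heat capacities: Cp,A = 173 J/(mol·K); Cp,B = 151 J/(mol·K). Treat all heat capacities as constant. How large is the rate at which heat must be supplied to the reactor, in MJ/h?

Extent of reaction ξ = 0.903 × 12.6 = 11.378 mol/s
Reaction term: ξ·ΔH°_rxn = 11.378 × 20.9 = 237.8 kJ/s
Sensible, feed 99.1→25 °C: -161.52 kJ/s
Outlet flows (mol/s): A 1.2222, B 11.378
Sensible, products 25→130 °C: 202.6 kJ/s
Q = ΔH = 278.87 kJ/s = 278.87 kW
Heat supplied = 1003.9 MJ/h

Q_in = 1000 MJ/h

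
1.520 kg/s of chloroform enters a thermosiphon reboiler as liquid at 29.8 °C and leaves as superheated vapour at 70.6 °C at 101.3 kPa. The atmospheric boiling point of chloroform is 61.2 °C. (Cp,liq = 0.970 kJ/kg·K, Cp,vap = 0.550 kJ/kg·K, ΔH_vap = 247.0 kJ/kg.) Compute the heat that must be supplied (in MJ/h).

Q = 1550 MJ/h

liquid 29.8→61.2 °C: 30.458 kJ/kg
vaporisation at 61.2 °C: 247 kJ/kg
vapour 61.2→70.6 °C: 5.17 kJ/kg
Δh = 30.458 + 247 + 5.17 = 282.63 kJ/kg
Q = ṁ·Δh = 1.520 kg/s × 282.63 kJ/kg = 429.59 kJ/s
|Q| = 429.59 kW = 1546.5 MJ/h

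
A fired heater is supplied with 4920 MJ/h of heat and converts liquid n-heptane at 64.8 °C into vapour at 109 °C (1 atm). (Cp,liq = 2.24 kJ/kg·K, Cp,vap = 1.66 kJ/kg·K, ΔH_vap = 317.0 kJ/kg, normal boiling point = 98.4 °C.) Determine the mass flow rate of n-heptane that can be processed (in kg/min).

ṁ = 200 kg/min

Δh = 2.24×(98.4−64.8) + 317.0 + 1.66×(109−98.4) = 409.86 kJ/kg
Q = 4920 MJ/h = 1366.7 kJ/s = 82000 kJ/min
ṁ = Q/Δh = 82000 / 409.86 = 200.07 kg/min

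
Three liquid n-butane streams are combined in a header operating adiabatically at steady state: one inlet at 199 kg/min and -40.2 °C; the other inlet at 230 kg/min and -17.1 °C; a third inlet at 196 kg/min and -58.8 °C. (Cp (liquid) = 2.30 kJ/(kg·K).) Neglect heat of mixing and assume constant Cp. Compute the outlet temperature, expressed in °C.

Energy balance with Q = 0: Σ ṁᵢCp,ᵢ(T_out − Tᵢ) = 0
T_out = Σ ṁᵢCp,ᵢTᵢ / Σ ṁᵢCp,ᵢ
      = -53952 / 1437.5 = -37.532 °C

T_out = -37.5 °C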